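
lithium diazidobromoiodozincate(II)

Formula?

Li2[ZnBrI(N3)2]

Ligands: 1 iodo (I, -1), 1 bromo (Br, -1), 2 azido (N3, -1). Ligand charge sum = -4.
With Zn in oxidation state +2, the complex ion is [Zn...]^2−.
Charge balance with lithium (+1) requires 1 complex ion per 2 lithium.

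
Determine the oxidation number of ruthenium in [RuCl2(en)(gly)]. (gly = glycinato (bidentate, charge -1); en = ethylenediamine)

+3

No counter-ion: the bracketed complex is neutral.
Ligand charges: 1×gly = -1; 1×en neutral; 2×Cl = -2; sum -3.
Ru + (-3) = 0 ⇒ Ru is +3.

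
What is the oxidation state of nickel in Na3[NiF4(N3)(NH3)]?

3 sodium outside the brackets (+1 each) → the complex ion is 3−.
Ligand charges: 4×F = -4; 1×NH3 neutral; 1×N3 = -1; sum -5.
Ni + (-5) = 3− ⇒ Ni is +2.

+2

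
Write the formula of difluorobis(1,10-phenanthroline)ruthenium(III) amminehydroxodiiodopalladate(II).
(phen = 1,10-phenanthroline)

Cation [Ru…]: ligand charges -2, Ru(III) ⇒ ion charge 1+.
Anion [Pd…]: ligand charges -3, Pd(II) ⇒ ion charge 1−.

[RuF2(phen)2][PdI2(NH3)(OH)]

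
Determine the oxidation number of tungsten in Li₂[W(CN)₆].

2 lithium outside the brackets (+1 each) → the complex ion is 2−.
Ligand charges: 6×CN = -6; sum -6.
W + (-6) = 2− ⇒ W is +4.

+4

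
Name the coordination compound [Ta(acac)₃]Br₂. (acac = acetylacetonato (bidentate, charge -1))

The 2 bromide counter-ions carry a total charge of -2, so each complex ion is 2+.
Ligand charges: 3×acetylacetonato (-1 each); total -3. So Ta + (-3) = 2+, giving Ta = +5.

tris(acetylacetonato)tantalum(V) bromide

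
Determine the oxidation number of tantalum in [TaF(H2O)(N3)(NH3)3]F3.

3 fluoride outside the brackets (-1 each) → the complex ion is 3+.
Ligand charges: 1×H2O neutral; 3×NH3 neutral; 1×N3 = -1; 1×F = -1; sum -2.
Ta + (-2) = 3+ ⇒ Ta is +5.

+5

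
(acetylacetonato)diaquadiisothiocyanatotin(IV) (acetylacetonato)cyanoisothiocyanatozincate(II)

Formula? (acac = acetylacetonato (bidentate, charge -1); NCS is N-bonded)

Cation [Sn…]: ligand charges -3, Sn(IV) ⇒ ion charge 1+.
Anion [Zn…]: ligand charges -3, Zn(II) ⇒ ion charge 1−.
One 1+ cation balances one 1− anion.

[Sn(acac)(H2O)2(NCS)2][Zn(acac)(CN)(NCS)]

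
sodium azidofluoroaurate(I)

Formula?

Ligands: 1 fluoro (F, -1), 1 azido (N3, -1). Ligand charge sum = -2.
Charge balance with sodium (+1) requires 1 complex ion per 1 sodium.

Na[AuF(N3)]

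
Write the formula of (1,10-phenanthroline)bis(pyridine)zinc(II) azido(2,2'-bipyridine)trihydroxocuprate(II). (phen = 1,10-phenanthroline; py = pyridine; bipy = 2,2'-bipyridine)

Cation [Zn…]: ligand charges 0, Zn(II) ⇒ ion charge 2+.
Anion [Cu…]: ligand charges -4, Cu(II) ⇒ ion charge 2−.
One 2+ cation balances one 2− anion.

[Zn(phen)(py)2][Cu(bipy)(N3)(OH)3]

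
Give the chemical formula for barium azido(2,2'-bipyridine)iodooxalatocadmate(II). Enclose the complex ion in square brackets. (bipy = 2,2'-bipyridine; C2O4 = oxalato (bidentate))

Ligands: 1 azido (N3, -1), 1 2,2'-bipyridine (bipy, neutral), 1 oxalato (C2O4, -2), 1 iodo (I, -1). Ligand charge sum = -4.
With Cd in oxidation state +2, the complex ion is [Cd...]^2−.
Charge balance with barium (+2) requires 1 complex ion per 1 barium.

Ba[Cd(bipy)(C2O4)I(N3)]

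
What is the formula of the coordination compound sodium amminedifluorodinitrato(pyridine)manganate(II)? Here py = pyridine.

Na2[MnF2(NH3)(NO3)2(py)]

Ligands: 1 ammine (NH3, neutral), 2 nitrato (NO3, -1), 2 fluoro (F, -1), 1 pyridine (py, neutral). Ligand charge sum = -4.
Charge balance with sodium (+1) requires 1 complex ion per 2 sodium.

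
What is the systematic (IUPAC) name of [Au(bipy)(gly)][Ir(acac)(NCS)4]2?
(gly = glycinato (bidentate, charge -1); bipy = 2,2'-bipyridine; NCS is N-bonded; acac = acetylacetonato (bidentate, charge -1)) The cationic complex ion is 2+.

Both ions are complex: the cation is named first with the plain metal name, the anion second with the -ate form; each ion's ligands are alphabetised independently.
The complex cation is given as 2+; its ligand charges sum to -1, so Au = +3.
With 2 anions per cation, each anion must be 2/2 = 1−.
Anion: ligand charges sum to -5; for the ion to be 1−, Ir = +4.

(2,2'-bipyridine)(glycinato)gold(III) (acetylacetonato)tetraisothiocyanatoiridate(IV)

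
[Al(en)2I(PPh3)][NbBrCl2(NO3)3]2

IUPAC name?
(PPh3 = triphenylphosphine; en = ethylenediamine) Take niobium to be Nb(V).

Both ions are complex: the cation is named first with the plain metal name, the anion second with the -ate form; each ion's ligands are alphabetised independently.
Nb is given as +5; the anion's ligand charges sum to -6, so the complex anion is 1−.
With 2 anions per cation, the cation must be 2×1 = 2+.
Cation: ligand charges sum to -1; for the ion to be 2+, Al = +3.

bis(ethylenediamine)iodo(triphenylphosphine)aluminium(III) bromodichlorotrinitratoniobate(V)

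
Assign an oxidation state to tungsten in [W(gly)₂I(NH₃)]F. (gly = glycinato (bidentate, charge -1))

+4

1 fluoride outside the brackets (-1 each) → the complex ion is 1+.
Ligand charges: 1×I = -1; 2×gly = -2; 1×NH3 neutral; sum -3.
W + (-3) = 1+ ⇒ W is +4.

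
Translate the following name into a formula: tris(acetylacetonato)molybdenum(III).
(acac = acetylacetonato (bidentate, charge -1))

[Mo(acac)3]

Ligands: 3 acetylacetonato (acac, -1). Ligand charge sum = -3.
With Mo in oxidation state +3, the complex ion is [Mo...].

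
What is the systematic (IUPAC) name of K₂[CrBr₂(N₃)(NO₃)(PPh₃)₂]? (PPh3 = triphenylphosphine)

The 2 potassium counter-ions carry a total charge of +2, so each complex ion is 2−.
Ligand charges: 2×triphenylphosphine (neutral), 1×nitrato (-1 each), 2×bromo (-1 each), 1×azido (-1 each); total -4. So Cr + (-4) = 2−, giving Cr = +2.
The complex ion is anionic, so chromium takes the -ate form chromate(II).

potassium azidodibromonitratobis(triphenylphosphine)chromate(II)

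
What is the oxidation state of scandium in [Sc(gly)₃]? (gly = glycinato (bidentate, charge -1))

+3

No counter-ion: the bracketed complex is neutral.
Ligand charges: 3×gly = -3; sum -3.
Sc + (-3) = 0 ⇒ Sc is +3.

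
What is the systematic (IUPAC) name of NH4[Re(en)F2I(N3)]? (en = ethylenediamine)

The 1 ammonium counter-ion carries a total charge of +1, so each complex ion is 1−.
Ligand charges: 2×fluoro (-1 each), 1×ethylenediamine (neutral), 1×iodo (-1 each), 1×azido (-1 each); total -4. So Re + (-4) = 1−, giving Re = +3.
Ligands are named alphabetically: azido before ethylenediamine before fluoro before iodo.
The complex ion is anionic, so rhenium takes the -ate form rhenate(III).

ammonium azido(ethylenediamine)difluoroiodorhenate(III)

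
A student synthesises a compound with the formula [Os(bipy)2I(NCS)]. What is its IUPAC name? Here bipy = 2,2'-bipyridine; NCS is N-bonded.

bis(2,2'-bipyridine)iodoisothiocyanatoosmium(II)

There is no counter-ion, so the complex is neutral overall.
Ligand charges: 2×2,2'-bipyridine (neutral), 1×isothiocyanato (-1 each), 1×iodo (-1 each); total -2. So Os + (-2) = 0, giving Os = +2.
Ligands are named alphabetically: bipyridine before iodo before isothiocyanato.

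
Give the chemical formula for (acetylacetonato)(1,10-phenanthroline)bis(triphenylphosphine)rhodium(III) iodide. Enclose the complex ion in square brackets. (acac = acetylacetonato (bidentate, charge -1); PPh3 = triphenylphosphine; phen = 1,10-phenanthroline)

[Rh(acac)(phen)(PPh3)2]I2

Ligands: 1 acetylacetonato (acac, -1), 2 triphenylphosphine (PPh3, neutral), 1 1,10-phenanthroline (phen, neutral). Ligand charge sum = -1.
With Rh in oxidation state +3, the complex ion is [Rh...]^2+.
Charge balance with iodide (-1) requires 1 complex ion per 2 iodide.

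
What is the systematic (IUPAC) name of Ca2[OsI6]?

calcium hexaiodoosmate(II)

The 2 calcium counter-ions carry a total charge of +4, so each complex ion is 4−.
Ligand charges: 6×iodo (-1 each); total -6. So Os + (-6) = 4−, giving Os = +2.
The complex ion is anionic, so osmium takes the -ate form osmate(II).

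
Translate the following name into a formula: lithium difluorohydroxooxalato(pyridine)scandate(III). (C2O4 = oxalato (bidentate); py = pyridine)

Ligands: 1 oxalato (C2O4, -2), 2 fluoro (F, -1), 1 pyridine (py, neutral), 1 hydroxo (OH, -1). Ligand charge sum = -5.
Charge balance with lithium (+1) requires 1 complex ion per 2 lithium.

Li2[Sc(C2O4)F2(OH)(py)]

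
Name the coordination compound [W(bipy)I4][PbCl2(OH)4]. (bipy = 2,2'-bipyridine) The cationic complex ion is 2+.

The complex cation is given as 2+; its ligand charges sum to -4, so W = +6.
A 1:1 salt means the anion carries the equal and opposite charge, 2−.
Anion: ligand charges sum to -6; for the ion to be 2−, Pb = +4.

(2,2'-bipyridine)tetraiodotungsten(VI) dichlorotetrahydroxoplumbate(IV)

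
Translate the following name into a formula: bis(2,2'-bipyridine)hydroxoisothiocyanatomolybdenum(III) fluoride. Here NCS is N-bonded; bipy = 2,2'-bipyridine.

Ligands: 1 isothiocyanato (NCS, -1), 1 hydroxo (OH, -1), 2 2,2'-bipyridine (bipy, neutral). Ligand charge sum = -2.
With Mo in oxidation state +3, the complex ion is [Mo...]^1+.
Charge balance with fluoride (-1) requires 1 complex ion per 1 fluoride.

[Mo(bipy)2(NCS)(OH)]F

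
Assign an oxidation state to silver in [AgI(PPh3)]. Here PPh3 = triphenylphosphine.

No counter-ion: the bracketed complex is neutral.
Ligand charges: 1×I = -1; 1×PPh3 neutral; sum -1.
Ag + (-1) = 0 ⇒ Ag is +1.

+1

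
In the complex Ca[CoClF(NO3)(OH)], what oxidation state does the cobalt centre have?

1 calcium outside the brackets (+2 each) → the complex ion is 2−.
Ligand charges: 1×Cl = -1; 1×NO3 = -1; 1×F = -1; 1×OH = -1; sum -4.
Co + (-4) = 2− ⇒ Co is +2.

+2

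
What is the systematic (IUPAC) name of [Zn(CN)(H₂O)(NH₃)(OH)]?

There is no counter-ion, so the complex is neutral overall.
Ligand charges: 1×aqua (neutral), 1×ammine (neutral), 1×hydroxo (-1 each), 1×cyano (-1 each); total -2. So Zn + (-2) = 0, giving Zn = +2.
Ligands are named alphabetically: ammine before aqua before cyano before hydroxo.

ammineaquacyanohydroxozinc(II)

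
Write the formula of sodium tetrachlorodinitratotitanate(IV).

Na2[TiCl4(NO3)2]

Ligands: 2 nitrato (NO3, -1), 4 chloro (Cl, -1). Ligand charge sum = -6.
With Ti in oxidation state +4, the complex ion is [Ti...]^2−.
Charge balance with sodium (+1) requires 1 complex ion per 2 sodium.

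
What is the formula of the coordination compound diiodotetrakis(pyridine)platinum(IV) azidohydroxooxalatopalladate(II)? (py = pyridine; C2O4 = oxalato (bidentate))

[PtI2(py)4][Pd(C2O4)(N3)(OH)]

Cation [Pt…]: ligand charges -2, Pt(IV) ⇒ ion charge 2+.
Anion [Pd…]: ligand charges -4, Pd(II) ⇒ ion charge 2−.
One 2+ cation balances one 2− anion.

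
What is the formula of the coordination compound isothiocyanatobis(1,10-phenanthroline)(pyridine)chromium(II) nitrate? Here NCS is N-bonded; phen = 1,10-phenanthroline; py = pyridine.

[Cr(NCS)(phen)2(py)]NO3

Ligands: 1 isothiocyanato (NCS, -1), 2 1,10-phenanthroline (phen, neutral), 1 pyridine (py, neutral). Ligand charge sum = -1.
With Cr in oxidation state +2, the complex ion is [Cr...]^1+.
Charge balance with nitrate (-1) requires 1 complex ion per 1 nitrate.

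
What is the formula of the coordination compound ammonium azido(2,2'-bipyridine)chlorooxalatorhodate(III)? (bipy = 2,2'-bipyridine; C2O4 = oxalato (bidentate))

Ligands: 1 chloro (Cl, -1), 1 2,2'-bipyridine (bipy, neutral), 1 azido (N3, -1), 1 oxalato (C2O4, -2). Ligand charge sum = -4.
Charge balance with ammonium (+1) requires 1 complex ion per 1 ammonium.

NH4[Rh(bipy)(C2O4)Cl(N3)]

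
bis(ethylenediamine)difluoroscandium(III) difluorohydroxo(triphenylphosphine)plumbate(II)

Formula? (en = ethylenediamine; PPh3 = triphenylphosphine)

[Sc(en)2F2][PbF2(OH)(PPh3)]

Cation [Sc…]: ligand charges -2, Sc(III) ⇒ ion charge 1+.
Anion [Pb…]: ligand charges -3, Pb(II) ⇒ ion charge 1−.
One 1+ cation balances one 1− anion.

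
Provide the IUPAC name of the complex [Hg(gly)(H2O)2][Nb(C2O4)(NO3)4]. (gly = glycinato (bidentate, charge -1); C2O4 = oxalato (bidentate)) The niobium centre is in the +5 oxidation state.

Both ions are complex: the cation is named first with the plain metal name, the anion second with the -ate form; each ion's ligands are alphabetised independently.
Nb is given as +5; the anion's ligand charges sum to -6, so the complex anion is 1−.
A 1:1 salt means the cation carries the equal and opposite charge, 1+.
Cation: ligand charges sum to -1; for the ion to be 1+, Hg = +2.

diaqua(glycinato)mercury(II) tetranitratooxalatoniobate(V)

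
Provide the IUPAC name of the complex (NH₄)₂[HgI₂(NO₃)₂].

ammonium diiododinitratomercurate(II)

The 2 ammonium counter-ions carry a total charge of +2, so each complex ion is 2−.
Ligand charges: 2×iodo (-1 each), 2×nitrato (-1 each); total -4. So Hg + (-4) = 2−, giving Hg = +2.
Ligands are named alphabetically: iodo before nitrato.
The complex ion is anionic, so mercury takes the -ate form mercurate(II).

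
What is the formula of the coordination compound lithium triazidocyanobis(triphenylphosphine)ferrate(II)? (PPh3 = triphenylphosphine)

Li2[Fe(CN)(N3)3(PPh3)2]

Ligands: 2 triphenylphosphine (PPh3, neutral), 3 azido (N3, -1), 1 cyano (CN, -1). Ligand charge sum = -4.
With Fe in oxidation state +2, the complex ion is [Fe...]^2−.
Charge balance with lithium (+1) requires 1 complex ion per 2 lithium.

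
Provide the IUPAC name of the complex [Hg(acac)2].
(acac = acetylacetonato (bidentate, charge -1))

bis(acetylacetonato)mercury(II)

There is no counter-ion, so the complex is neutral overall.
Ligand charges: 2×acetylacetonato (-1 each); total -2. So Hg + (-2) = 0, giving Hg = +2.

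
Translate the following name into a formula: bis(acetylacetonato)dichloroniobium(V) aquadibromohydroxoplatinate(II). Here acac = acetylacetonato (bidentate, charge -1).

[Nb(acac)2Cl2][PtBr2(H2O)(OH)]

Cation [Nb…]: ligand charges -4, Nb(V) ⇒ ion charge 1+.
Anion [Pt…]: ligand charges -3, Pt(II) ⇒ ion charge 1−.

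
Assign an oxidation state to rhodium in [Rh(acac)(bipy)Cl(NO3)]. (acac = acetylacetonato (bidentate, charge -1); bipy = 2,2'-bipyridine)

+3

No counter-ion: the bracketed complex is neutral.
Ligand charges: 1×Cl = -1; 1×acac = -1; 1×NO3 = -1; 1×bipy neutral; sum -3.
Rh + (-3) = 0 ⇒ Rh is +3.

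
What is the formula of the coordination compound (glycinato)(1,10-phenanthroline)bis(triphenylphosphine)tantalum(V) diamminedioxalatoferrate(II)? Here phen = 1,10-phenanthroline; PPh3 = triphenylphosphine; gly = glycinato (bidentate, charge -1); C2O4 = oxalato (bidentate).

Cation [Ta…]: ligand charges -1, Ta(V) ⇒ ion charge 4+.
Anion [Fe…]: ligand charges -4, Fe(II) ⇒ ion charge 2−.
One 4+ cation requires 2 of the 2− anion.

[Ta(gly)(phen)(PPh3)2][Fe(C2O4)2(NH3)2]2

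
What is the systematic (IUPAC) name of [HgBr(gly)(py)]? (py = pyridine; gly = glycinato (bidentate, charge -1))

bromo(glycinato)(pyridine)mercury(II)

There is no counter-ion, so the complex is neutral overall.
Ligand charges: 1×pyridine (neutral), 1×bromo (-1 each), 1×glycinato (-1 each); total -2. So Hg + (-2) = 0, giving Hg = +2.
Ligands are named alphabetically: bromo before glycinato before pyridine.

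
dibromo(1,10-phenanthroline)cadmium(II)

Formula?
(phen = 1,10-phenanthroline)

Ligands: 2 bromo (Br, -1), 1 1,10-phenanthroline (phen, neutral). Ligand charge sum = -2.
With Cd in oxidation state +2, the complex ion is [Cd...].

[CdBr2(phen)]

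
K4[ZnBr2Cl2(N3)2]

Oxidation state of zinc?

4 potassium outside the brackets (+1 each) → the complex ion is 4−.
Ligand charges: 2×N3 = -2; 2×Br = -2; 2×Cl = -2; sum -6.
Zn + (-6) = 4− ⇒ Zn is +2.

+2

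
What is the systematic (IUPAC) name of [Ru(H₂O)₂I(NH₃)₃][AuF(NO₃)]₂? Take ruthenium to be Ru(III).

Ru is given as +3; the cation's ligand charges sum to -1, so the complex cation is 2+.
With 2 anions per cation, each anion must be 2/2 = 1−.
Anion: ligand charges sum to -2; for the ion to be 1−, Au = +1.

triamminediaquaiodoruthenium(III) fluoronitratoaurate(I)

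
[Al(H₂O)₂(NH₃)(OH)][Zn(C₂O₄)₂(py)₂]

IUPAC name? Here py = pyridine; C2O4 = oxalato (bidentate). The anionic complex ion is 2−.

amminediaquahydroxoaluminium(III) dioxalatobis(pyridine)zincate(II)

Both ions are complex: the cation is named first with the plain metal name, the anion second with the -ate form; each ion's ligands are alphabetised independently.
The complex anion is given as 2−; its ligand charges sum to -4, so Zn = +2.
A 1:1 salt means the cation carries the equal and opposite charge, 2+.
Cation: ligand charges sum to -1; for the ion to be 2+, Al = +3.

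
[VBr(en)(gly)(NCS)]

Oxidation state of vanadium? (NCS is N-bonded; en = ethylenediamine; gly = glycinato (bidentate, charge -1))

No counter-ion: the bracketed complex is neutral.
Ligand charges: 1×Br = -1; 1×NCS = -1; 1×en neutral; 1×gly = -1; sum -3.
V + (-3) = 0 ⇒ V is +3.

+3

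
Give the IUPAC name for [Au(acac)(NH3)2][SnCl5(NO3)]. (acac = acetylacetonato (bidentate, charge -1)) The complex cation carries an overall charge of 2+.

Both ions are complex: the cation is named first with the plain metal name, the anion second with the -ate form; each ion's ligands are alphabetised independently.
The complex cation is given as 2+; its ligand charges sum to -1, so Au = +3.
A 1:1 salt means the anion carries the equal and opposite charge, 2−.
Anion: ligand charges sum to -6; for the ion to be 2−, Sn = +4.

(acetylacetonato)diamminegold(III) pentachloronitratostannate(IV)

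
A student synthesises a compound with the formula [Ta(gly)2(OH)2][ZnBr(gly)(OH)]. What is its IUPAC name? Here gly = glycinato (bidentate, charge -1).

Both ions are complex: the cation is named first with the plain metal name, the anion second with the -ate form; each ion's ligands are alphabetised independently.
Zinc is always +2 in its complexes; the anion's ligand charges sum to -3, so the complex anion is 1−.
A 1:1 salt means the cation carries the equal and opposite charge, 1+.
Cation: ligand charges sum to -4; for the ion to be 1+, Ta = +5.

bis(glycinato)dihydroxotantalum(V) bromo(glycinato)hydroxozincate(II)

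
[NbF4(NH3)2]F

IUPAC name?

diamminetetrafluoroniobium(V) fluoride

The 1 fluoride counter-ion carries a total charge of -1, so each complex ion is 1+.
Ligand charges: 2×ammine (neutral), 4×fluoro (-1 each); total -4. So Nb + (-4) = 1+, giving Nb = +5.
Ligands are named alphabetically: ammine before fluoro.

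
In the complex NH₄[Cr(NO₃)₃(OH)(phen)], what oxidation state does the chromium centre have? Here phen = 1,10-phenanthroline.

+3

1 ammonium outside the brackets (+1 each) → the complex ion is 1−.
Ligand charges: 1×phen neutral; 3×NO3 = -3; 1×OH = -1; sum -4.
Cr + (-4) = 1− ⇒ Cr is +3.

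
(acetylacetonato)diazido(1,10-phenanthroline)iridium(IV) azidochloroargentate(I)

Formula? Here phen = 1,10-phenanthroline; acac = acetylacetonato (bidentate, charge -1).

[Ir(acac)(N3)2(phen)][AgCl(N3)]

Cation [Ir…]: ligand charges -3, Ir(IV) ⇒ ion charge 1+.
Anion [Ag…]: ligand charges -2, Ag(I) ⇒ ion charge 1−.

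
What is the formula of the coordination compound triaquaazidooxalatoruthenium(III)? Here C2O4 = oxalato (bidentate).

Ligands: 3 aqua (H2O, neutral), 1 oxalato (C2O4, -2), 1 azido (N3, -1). Ligand charge sum = -3.
With Ru in oxidation state +3, the complex ion is [Ru...].

[Ru(C2O4)(H2O)3(N3)]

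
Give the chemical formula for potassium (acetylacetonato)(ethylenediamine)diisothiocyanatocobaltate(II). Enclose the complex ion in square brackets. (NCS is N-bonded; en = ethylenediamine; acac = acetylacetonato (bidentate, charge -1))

Ligands: 2 isothiocyanato (NCS, -1), 1 ethylenediamine (en, neutral), 1 acetylacetonato (acac, -1). Ligand charge sum = -3.
With Co in oxidation state +2, the complex ion is [Co...]^1−.
Charge balance with potassium (+1) requires 1 complex ion per 1 potassium.

K[Co(acac)(en)(NCS)2]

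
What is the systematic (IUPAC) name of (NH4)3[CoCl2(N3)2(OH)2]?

The 3 ammonium counter-ions carry a total charge of +3, so each complex ion is 3−.
Ligand charges: 2×hydroxo (-1 each), 2×chloro (-1 each), 2×azido (-1 each); total -6. So Co + (-6) = 3−, giving Co = +3.
The complex ion is anionic, so cobalt takes the -ate form cobaltate(III).

ammonium diazidodichlorodihydroxocobaltate(III)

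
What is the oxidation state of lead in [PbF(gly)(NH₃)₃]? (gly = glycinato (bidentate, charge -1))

No counter-ion: the bracketed complex is neutral.
Ligand charges: 3×NH3 neutral; 1×F = -1; 1×gly = -1; sum -2.
Pb + (-2) = 0 ⇒ Pb is +2.

+2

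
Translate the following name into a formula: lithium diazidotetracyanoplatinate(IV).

Li2[Pt(CN)4(N3)2]

Ligands: 2 azido (N3, -1), 4 cyano (CN, -1). Ligand charge sum = -6.
Charge balance with lithium (+1) requires 1 complex ion per 2 lithium.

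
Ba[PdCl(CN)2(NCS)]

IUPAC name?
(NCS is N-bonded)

The 1 barium counter-ion carries a total charge of +2, so each complex ion is 2−.
Ligand charges: 2×cyano (-1 each), 1×isothiocyanato (-1 each), 1×chloro (-1 each); total -4. So Pd + (-4) = 2−, giving Pd = +2.
Ligands are named alphabetically: chloro before cyano before isothiocyanato.
The complex ion is anionic, so palladium takes the -ate form palladate(II).

barium chlorodicyanoisothiocyanatopalladate(II)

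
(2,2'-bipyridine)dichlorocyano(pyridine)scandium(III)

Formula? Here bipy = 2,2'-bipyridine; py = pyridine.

Ligands: 1 2,2'-bipyridine (bipy, neutral), 2 chloro (Cl, -1), 1 pyridine (py, neutral), 1 cyano (CN, -1). Ligand charge sum = -3.
With Sc in oxidation state +3, the complex ion is [Sc...].

[Sc(bipy)Cl2(CN)(py)]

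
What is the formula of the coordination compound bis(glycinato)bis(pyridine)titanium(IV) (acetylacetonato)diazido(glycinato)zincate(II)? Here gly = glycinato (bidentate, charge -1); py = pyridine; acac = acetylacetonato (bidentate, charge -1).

[Ti(gly)2(py)2][Zn(acac)(gly)(N3)2]

Cation [Ti…]: ligand charges -2, Ti(IV) ⇒ ion charge 2+.
Anion [Zn…]: ligand charges -4, Zn(II) ⇒ ion charge 2−.
One 2+ cation balances one 2− anion.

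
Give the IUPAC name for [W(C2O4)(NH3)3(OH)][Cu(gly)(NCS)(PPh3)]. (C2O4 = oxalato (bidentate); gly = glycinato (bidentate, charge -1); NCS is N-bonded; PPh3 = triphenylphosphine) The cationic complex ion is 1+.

The complex cation is given as 1+; its ligand charges sum to -3, so W = +4.
A 1:1 salt means the anion carries the equal and opposite charge, 1−.
Anion: ligand charges sum to -2; for the ion to be 1−, Cu = +1.

triamminehydroxooxalatotungsten(IV) (glycinato)isothiocyanato(triphenylphosphine)cuprate(I)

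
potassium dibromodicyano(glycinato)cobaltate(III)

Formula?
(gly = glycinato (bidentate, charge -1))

K2[CoBr2(CN)2(gly)]

Ligands: 2 bromo (Br, -1), 2 cyano (CN, -1), 1 glycinato (gly, -1). Ligand charge sum = -5.
With Co in oxidation state +3, the complex ion is [Co...]^2−.
Charge balance with potassium (+1) requires 1 complex ion per 2 potassium.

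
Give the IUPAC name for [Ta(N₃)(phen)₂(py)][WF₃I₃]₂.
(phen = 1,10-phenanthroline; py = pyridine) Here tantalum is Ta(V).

Ta is given as +5; the cation's ligand charges sum to -1, so the complex cation is 4+.
With 2 anions per cation, each anion must be 4/2 = 2−.
Anion: ligand charges sum to -6; for the ion to be 2−, W = +4.

azidobis(1,10-phenanthroline)(pyridine)tantalum(V) trifluorotriiodotungstate(IV)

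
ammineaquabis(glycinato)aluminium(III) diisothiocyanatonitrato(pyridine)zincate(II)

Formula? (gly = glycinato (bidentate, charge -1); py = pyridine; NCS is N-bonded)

[Al(gly)2(H2O)(NH3)][Zn(NCS)2(NO3)(py)]

Cation [Al…]: ligand charges -2, Al(III) ⇒ ion charge 1+.
Anion [Zn…]: ligand charges -3, Zn(II) ⇒ ion charge 1−.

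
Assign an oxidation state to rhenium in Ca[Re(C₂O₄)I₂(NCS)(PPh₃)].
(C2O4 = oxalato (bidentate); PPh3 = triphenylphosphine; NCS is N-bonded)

1 calcium outside the brackets (+2 each) → the complex ion is 2−.
Ligand charges: 1×C2O4 = -2; 1×PPh3 neutral; 2×I = -2; 1×NCS = -1; sum -5.
Re + (-5) = 2− ⇒ Re is +3.

+3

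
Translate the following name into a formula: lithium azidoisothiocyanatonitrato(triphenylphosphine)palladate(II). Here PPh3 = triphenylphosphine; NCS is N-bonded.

Ligands: 1 azido (N3, -1), 1 triphenylphosphine (PPh3, neutral), 1 nitrato (NO3, -1), 1 isothiocyanato (NCS, -1). Ligand charge sum = -3.
With Pd in oxidation state +2, the complex ion is [Pd...]^1−.
Charge balance with lithium (+1) requires 1 complex ion per 1 lithium.

Li[Pd(N3)(NCS)(NO3)(PPh3)]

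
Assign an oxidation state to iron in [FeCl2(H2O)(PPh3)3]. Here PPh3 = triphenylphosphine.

No counter-ion: the bracketed complex is neutral.
Ligand charges: 2×Cl = -2; 3×PPh3 neutral; 1×H2O neutral; sum -2.
Fe + (-2) = 0 ⇒ Fe is +2.

+2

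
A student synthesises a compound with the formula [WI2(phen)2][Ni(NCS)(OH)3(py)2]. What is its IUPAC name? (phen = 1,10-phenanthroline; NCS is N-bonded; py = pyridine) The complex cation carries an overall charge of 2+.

diiodobis(1,10-phenanthroline)tungsten(IV) trihydroxoisothiocyanatobis(pyridine)nickelate(II)

The complex cation is given as 2+; its ligand charges sum to -2, so W = +4.
A 1:1 salt means the anion carries the equal and opposite charge, 2−.
Anion: ligand charges sum to -4; for the ion to be 2−, Ni = +2.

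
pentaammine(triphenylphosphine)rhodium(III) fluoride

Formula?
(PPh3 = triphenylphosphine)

Ligands: 1 triphenylphosphine (PPh3, neutral), 5 ammine (NH3, neutral). Ligand charge sum = 0.
With Rh in oxidation state +3, the complex ion is [Rh...]^3+.
Charge balance with fluoride (-1) requires 1 complex ion per 3 fluoride.

[Rh(NH3)5(PPh3)]F3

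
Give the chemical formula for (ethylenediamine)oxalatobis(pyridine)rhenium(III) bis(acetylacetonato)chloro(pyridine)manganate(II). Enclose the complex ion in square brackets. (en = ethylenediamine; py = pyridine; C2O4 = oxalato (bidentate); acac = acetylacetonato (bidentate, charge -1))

[Re(C2O4)(en)(py)2][Mn(acac)2Cl(py)]

Cation [Re…]: ligand charges -2, Re(III) ⇒ ion charge 1+.
Anion [Mn…]: ligand charges -3, Mn(II) ⇒ ion charge 1−.
One 1+ cation balances one 1− anion.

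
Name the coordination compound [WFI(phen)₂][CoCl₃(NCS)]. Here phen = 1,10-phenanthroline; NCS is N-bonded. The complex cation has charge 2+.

fluoroiodobis(1,10-phenanthroline)tungsten(IV) trichloroisothiocyanatocobaltate(II)

The complex cation is given as 2+; its ligand charges sum to -2, so W = +4.
A 1:1 salt means the anion carries the equal and opposite charge, 2−.
Anion: ligand charges sum to -4; for the ion to be 2−, Co = +2.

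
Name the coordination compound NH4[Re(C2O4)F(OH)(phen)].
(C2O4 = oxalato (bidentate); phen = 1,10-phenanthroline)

ammonium fluorohydroxooxalato(1,10-phenanthroline)rhenate(III)

The 1 ammonium counter-ion carries a total charge of +1, so each complex ion is 1−.
Ligand charges: 1×oxalato (-2 each), 1×fluoro (-1 each), 1×1,10-phenanthroline (neutral), 1×hydroxo (-1 each); total -4. So Re + (-4) = 1−, giving Re = +3.
The complex ion is anionic, so rhenium takes the -ate form rhenate(III).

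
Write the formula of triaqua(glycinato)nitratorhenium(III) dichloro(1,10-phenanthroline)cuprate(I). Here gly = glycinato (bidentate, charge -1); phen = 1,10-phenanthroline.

[Re(gly)(H2O)3(NO3)][CuCl2(phen)]

Cation [Re…]: ligand charges -2, Re(III) ⇒ ion charge 1+.
Anion [Cu…]: ligand charges -2, Cu(I) ⇒ ion charge 1−.
One 1+ cation balances one 1− anion.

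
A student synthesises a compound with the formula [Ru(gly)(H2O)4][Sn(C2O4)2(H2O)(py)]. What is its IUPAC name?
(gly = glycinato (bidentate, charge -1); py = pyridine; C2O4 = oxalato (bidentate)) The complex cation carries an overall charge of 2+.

tetraaqua(glycinato)ruthenium(III) aquadioxalato(pyridine)stannate(II)

Both ions are complex: the cation is named first with the plain metal name, the anion second with the -ate form; each ion's ligands are alphabetised independently.
The complex cation is given as 2+; its ligand charges sum to -1, so Ru = +3.
A 1:1 salt means the anion carries the equal and opposite charge, 2−.
Anion: ligand charges sum to -4; for the ion to be 2−, Sn = +2.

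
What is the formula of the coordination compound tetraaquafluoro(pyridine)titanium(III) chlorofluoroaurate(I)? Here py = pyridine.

[TiF(H2O)4(py)][AuClF]2

Cation [Ti…]: ligand charges -1, Ti(III) ⇒ ion charge 2+.
Anion [Au…]: ligand charges -2, Au(I) ⇒ ion charge 1−.
One 2+ cation requires 2 of the 1− anion.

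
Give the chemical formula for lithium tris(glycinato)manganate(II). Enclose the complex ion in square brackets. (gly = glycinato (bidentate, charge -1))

Ligands: 3 glycinato (gly, -1). Ligand charge sum = -3.
Charge balance with lithium (+1) requires 1 complex ion per 1 lithium.

Li[Mn(gly)3]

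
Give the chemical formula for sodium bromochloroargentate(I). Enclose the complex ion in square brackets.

Ligands: 1 chloro (Cl, -1), 1 bromo (Br, -1). Ligand charge sum = -2.
With Ag in oxidation state +1, the complex ion is [Ag...]^1−.
Charge balance with sodium (+1) requires 1 complex ion per 1 sodium.

Na[AgBrCl]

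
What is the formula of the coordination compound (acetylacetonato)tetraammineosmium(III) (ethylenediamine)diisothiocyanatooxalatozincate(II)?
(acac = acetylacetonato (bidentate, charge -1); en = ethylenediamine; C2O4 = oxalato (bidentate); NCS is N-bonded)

[Os(acac)(NH3)4][Zn(C2O4)(en)(NCS)2]

Cation [Os…]: ligand charges -1, Os(III) ⇒ ion charge 2+.
Anion [Zn…]: ligand charges -4, Zn(II) ⇒ ion charge 2−.
One 2+ cation balances one 2− anion.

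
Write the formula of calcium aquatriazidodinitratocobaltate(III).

Ca[Co(H2O)(N3)3(NO3)2]

Ligands: 2 nitrato (NO3, -1), 3 azido (N3, -1), 1 aqua (H2O, neutral). Ligand charge sum = -5.
With Co in oxidation state +3, the complex ion is [Co...]^2−.
Charge balance with calcium (+2) requires 1 complex ion per 1 calcium.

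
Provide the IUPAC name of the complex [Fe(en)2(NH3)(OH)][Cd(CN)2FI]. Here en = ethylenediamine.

amminebis(ethylenediamine)hydroxoiron(III) dicyanofluoroiodocadmate(II)

Both ions are complex: the cation is named first with the plain metal name, the anion second with the -ate form; each ion's ligands are alphabetised independently.
Cadmium is always +2 in its complexes; the anion's ligand charges sum to -4, so the complex anion is 2−.
A 1:1 salt means the cation carries the equal and opposite charge, 2+.
Cation: ligand charges sum to -1; for the ion to be 2+, Fe = +3.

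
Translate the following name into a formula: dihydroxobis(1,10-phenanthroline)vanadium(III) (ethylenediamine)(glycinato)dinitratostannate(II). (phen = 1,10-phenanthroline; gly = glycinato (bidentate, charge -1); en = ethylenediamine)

Cation [V…]: ligand charges -2, V(III) ⇒ ion charge 1+.
Anion [Sn…]: ligand charges -3, Sn(II) ⇒ ion charge 1−.
One 1+ cation balances one 1− anion.

[V(OH)2(phen)2][Sn(en)(gly)(NO3)2]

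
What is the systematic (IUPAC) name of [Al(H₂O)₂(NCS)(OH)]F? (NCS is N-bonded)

The 1 fluoride counter-ion carries a total charge of -1, so each complex ion is 1+.
Ligand charges: 2×aqua (neutral), 1×isothiocyanato (-1 each), 1×hydroxo (-1 each); total -2. So Al + (-2) = 1+, giving Al = +3.
Ligands are named alphabetically: aqua before hydroxo before isothiocyanato.

diaquahydroxoisothiocyanatoaluminium(III) fluoride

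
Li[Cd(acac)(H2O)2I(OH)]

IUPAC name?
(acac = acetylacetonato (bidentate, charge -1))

The 1 lithium counter-ion carries a total charge of +1, so each complex ion is 1−.
Ligand charges: 2×aqua (neutral), 1×iodo (-1 each), 1×hydroxo (-1 each), 1×acetylacetonato (-1 each); total -3. So Cd + (-3) = 1−, giving Cd = +2.
The complex ion is anionic, so cadmium takes the -ate form cadmate(II).

lithium (acetylacetonato)diaquahydroxoiodocadmate(II)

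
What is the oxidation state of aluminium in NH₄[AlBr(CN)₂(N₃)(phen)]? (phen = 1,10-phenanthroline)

1 ammonium outside the brackets (+1 each) → the complex ion is 1−.
Ligand charges: 1×Br = -1; 1×N3 = -1; 1×phen neutral; 2×CN = -2; sum -4.
Al + (-4) = 1− ⇒ Al is +3.

+3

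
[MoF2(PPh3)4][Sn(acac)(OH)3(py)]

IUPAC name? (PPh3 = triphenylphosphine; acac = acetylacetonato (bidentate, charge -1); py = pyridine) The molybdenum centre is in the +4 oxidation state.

Both ions are complex: the cation is named first with the plain metal name, the anion second with the -ate form; each ion's ligands are alphabetised independently.
Mo is given as +4; the cation's ligand charges sum to -2, so the complex cation is 2+.
A 1:1 salt means the anion carries the equal and opposite charge, 2−.
Anion: ligand charges sum to -4; for the ion to be 2−, Sn = +2.

difluorotetrakis(triphenylphosphine)molybdenum(IV) (acetylacetonato)trihydroxo(pyridine)stannate(II)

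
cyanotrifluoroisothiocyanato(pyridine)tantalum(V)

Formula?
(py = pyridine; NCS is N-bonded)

Ligands: 3 fluoro (F, -1), 1 cyano (CN, -1), 1 pyridine (py, neutral), 1 isothiocyanato (NCS, -1). Ligand charge sum = -5.
With Ta in oxidation state +5, the complex ion is [Ta...].

[Ta(CN)F3(NCS)(py)]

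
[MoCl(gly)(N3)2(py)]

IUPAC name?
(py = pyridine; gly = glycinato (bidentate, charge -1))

There is no counter-ion, so the complex is neutral overall.
Ligand charges: 1×pyridine (neutral), 1×glycinato (-1 each), 1×chloro (-1 each), 2×azido (-1 each); total -4. So Mo + (-4) = 0, giving Mo = +4.
Ligands are named alphabetically: azido before chloro before glycinato before pyridine.

diazidochloro(glycinato)(pyridine)molybdenum(IV)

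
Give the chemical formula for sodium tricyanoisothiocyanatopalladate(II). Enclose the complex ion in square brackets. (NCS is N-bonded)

Ligands: 1 isothiocyanato (NCS, -1), 3 cyano (CN, -1). Ligand charge sum = -4.
With Pd in oxidation state +2, the complex ion is [Pd...]^2−.
Charge balance with sodium (+1) requires 1 complex ion per 2 sodium.

Na2[Pd(CN)3(NCS)]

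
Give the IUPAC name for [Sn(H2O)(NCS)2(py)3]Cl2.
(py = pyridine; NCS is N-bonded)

aquadiisothiocyanatotris(pyridine)tin(IV) chloride

The 2 chloride counter-ions carry a total charge of -2, so each complex ion is 2+.
Ligand charges: 1×aqua (neutral), 3×pyridine (neutral), 2×isothiocyanato (-1 each); total -2. So Sn + (-2) = 2+, giving Sn = +4.
Ligands are named alphabetically: aqua before isothiocyanato before pyridine.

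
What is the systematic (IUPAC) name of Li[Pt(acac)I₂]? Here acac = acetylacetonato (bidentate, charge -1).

The 1 lithium counter-ion carries a total charge of +1, so each complex ion is 1−.
Ligand charges: 1×acetylacetonato (-1 each), 2×iodo (-1 each); total -3. So Pt + (-3) = 1−, giving Pt = +2.
Ligands are named alphabetically: acetylacetonato before iodo.
The complex ion is anionic, so platinum takes the -ate form platinate(II).

lithium (acetylacetonato)diiodoplatinate(II)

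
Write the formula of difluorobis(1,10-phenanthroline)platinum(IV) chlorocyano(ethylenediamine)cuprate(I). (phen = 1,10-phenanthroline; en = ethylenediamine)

[PtF2(phen)2][CuCl(CN)(en)]2

Cation [Pt…]: ligand charges -2, Pt(IV) ⇒ ion charge 2+.
Anion [Cu…]: ligand charges -2, Cu(I) ⇒ ion charge 1−.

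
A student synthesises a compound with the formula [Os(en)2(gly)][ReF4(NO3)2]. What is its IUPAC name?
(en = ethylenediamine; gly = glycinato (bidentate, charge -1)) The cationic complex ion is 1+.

bis(ethylenediamine)(glycinato)osmium(II) tetrafluorodinitratorhenate(V)

The complex cation is given as 1+; its ligand charges sum to -1, so Os = +2.
A 1:1 salt means the anion carries the equal and opposite charge, 1−.
Anion: ligand charges sum to -6; for the ion to be 1−, Re = +5.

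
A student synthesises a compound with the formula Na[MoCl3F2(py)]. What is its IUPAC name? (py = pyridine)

sodium trichlorodifluoro(pyridine)molybdate(IV)

The 1 sodium counter-ion carries a total charge of +1, so each complex ion is 1−.
Ligand charges: 2×fluoro (-1 each), 3×chloro (-1 each), 1×pyridine (neutral); total -5. So Mo + (-5) = 1−, giving Mo = +4.
Ligands are named alphabetically: chloro before fluoro before pyridine.
The complex ion is anionic, so molybdenum takes the -ate form molybdate(IV).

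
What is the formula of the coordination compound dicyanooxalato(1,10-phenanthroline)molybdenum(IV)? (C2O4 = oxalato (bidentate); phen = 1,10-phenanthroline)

Ligands: 1 oxalato (C2O4, -2), 1 1,10-phenanthroline (phen, neutral), 2 cyano (CN, -1). Ligand charge sum = -4.
With Mo in oxidation state +4, the complex ion is [Mo...].

[Mo(C2O4)(CN)2(phen)]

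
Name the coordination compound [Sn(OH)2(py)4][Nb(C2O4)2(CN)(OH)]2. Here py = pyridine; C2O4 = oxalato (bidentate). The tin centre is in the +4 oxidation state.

dihydroxotetrakis(pyridine)tin(IV) cyanohydroxodioxalatoniobate(V)

Sn is given as +4; the cation's ligand charges sum to -2, so the complex cation is 2+.
With 2 anions per cation, each anion must be 2/2 = 1−.
Anion: ligand charges sum to -6; for the ion to be 1−, Nb = +5.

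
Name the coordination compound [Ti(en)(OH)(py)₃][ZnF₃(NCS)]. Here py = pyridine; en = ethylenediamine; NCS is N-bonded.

(ethylenediamine)hydroxotris(pyridine)titanium(III) trifluoroisothiocyanatozincate(II)

Both ions are complex: the cation is named first with the plain metal name, the anion second with the -ate form; each ion's ligands are alphabetised independently.
Zinc is always +2 in its complexes; the anion's ligand charges sum to -4, so the complex anion is 2−.
A 1:1 salt means the cation carries the equal and opposite charge, 2+.
Cation: ligand charges sum to -1; for the ion to be 2+, Ti = +3.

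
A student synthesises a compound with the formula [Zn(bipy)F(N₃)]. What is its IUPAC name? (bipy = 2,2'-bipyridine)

azido(2,2'-bipyridine)fluorozinc(II)

There is no counter-ion, so the complex is neutral overall.
Ligand charges: 1×fluoro (-1 each), 1×2,2'-bipyridine (neutral), 1×azido (-1 each); total -2. So Zn + (-2) = 0, giving Zn = +2.
Ligands are named alphabetically: azido before bipyridine before fluoro.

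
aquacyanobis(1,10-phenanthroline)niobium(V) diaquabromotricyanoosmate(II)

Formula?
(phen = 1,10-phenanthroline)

[Nb(CN)(H2O)(phen)2][OsBr(CN)3(H2O)2]2

Cation [Nb…]: ligand charges -1, Nb(V) ⇒ ion charge 4+.
Anion [Os…]: ligand charges -4, Os(II) ⇒ ion charge 2−.
One 4+ cation requires 2 of the 2− anion.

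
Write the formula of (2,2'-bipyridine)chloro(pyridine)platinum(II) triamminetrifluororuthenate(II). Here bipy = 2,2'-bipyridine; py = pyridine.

Cation [Pt…]: ligand charges -1, Pt(II) ⇒ ion charge 1+.
Anion [Ru…]: ligand charges -3, Ru(II) ⇒ ion charge 1−.
One 1+ cation balances one 1− anion.

[Pt(bipy)Cl(py)][RuF3(NH3)3]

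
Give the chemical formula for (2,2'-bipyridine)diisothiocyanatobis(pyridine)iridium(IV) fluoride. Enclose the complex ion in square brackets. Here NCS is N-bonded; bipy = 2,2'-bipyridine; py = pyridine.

[Ir(bipy)(NCS)2(py)2]F2

Ligands: 2 isothiocyanato (NCS, -1), 1 2,2'-bipyridine (bipy, neutral), 2 pyridine (py, neutral). Ligand charge sum = -2.
With Ir in oxidation state +4, the complex ion is [Ir...]^2+.
Charge balance with fluoride (-1) requires 1 complex ion per 2 fluoride.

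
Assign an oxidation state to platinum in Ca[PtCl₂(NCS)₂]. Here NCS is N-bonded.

1 calcium outside the brackets (+2 each) → the complex ion is 2−.
Ligand charges: 2×NCS = -2; 2×Cl = -2; sum -4.
Pt + (-4) = 2− ⇒ Pt is +2.

+2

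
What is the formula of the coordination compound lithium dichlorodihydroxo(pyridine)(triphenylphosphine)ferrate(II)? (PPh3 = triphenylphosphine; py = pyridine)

Li2[FeCl2(OH)2(PPh3)(py)]

Ligands: 1 triphenylphosphine (PPh3, neutral), 2 hydroxo (OH, -1), 2 chloro (Cl, -1), 1 pyridine (py, neutral). Ligand charge sum = -4.
Charge balance with lithium (+1) requires 1 complex ion per 2 lithium.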